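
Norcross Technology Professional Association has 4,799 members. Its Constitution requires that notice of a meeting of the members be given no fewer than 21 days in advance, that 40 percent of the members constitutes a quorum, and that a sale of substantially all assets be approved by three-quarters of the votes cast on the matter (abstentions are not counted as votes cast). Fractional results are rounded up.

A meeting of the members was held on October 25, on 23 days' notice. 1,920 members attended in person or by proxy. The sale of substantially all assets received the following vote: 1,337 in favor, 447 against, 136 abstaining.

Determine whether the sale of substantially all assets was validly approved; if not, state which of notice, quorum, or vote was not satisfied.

Notice: 23 days given; 21 required. Satisfied.
Quorum: 40% of 4,799 = 1,919.60, rounded up to 1,920; 1,920 present. Satisfied.
Vote: requires three-fourths of the votes cast (1,920 − 136 abstaining = 1,784); 3/4 of 1784 = 1338, so 1,338 needed; 1,337 in favor. Not satisfied.

Invalid — vote requirement not satisfied.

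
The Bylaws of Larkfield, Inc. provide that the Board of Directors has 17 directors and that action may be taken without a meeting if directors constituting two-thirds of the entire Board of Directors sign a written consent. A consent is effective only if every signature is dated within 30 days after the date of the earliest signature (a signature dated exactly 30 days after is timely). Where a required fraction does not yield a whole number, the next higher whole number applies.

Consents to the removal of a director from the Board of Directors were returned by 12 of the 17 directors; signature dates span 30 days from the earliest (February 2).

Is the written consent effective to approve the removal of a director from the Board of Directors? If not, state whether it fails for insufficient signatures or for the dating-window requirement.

Signatures required: two-thirds of 17 — 2/3 of 17 = 11.33, rounded up to 12, so 12 needed; 12 signed. Sufficient.
Dating window: the latest signature is 30 days after the earliest; the limit is 30 days. Within the window.

Effective — both the signature and dating-window requirements are satisfied.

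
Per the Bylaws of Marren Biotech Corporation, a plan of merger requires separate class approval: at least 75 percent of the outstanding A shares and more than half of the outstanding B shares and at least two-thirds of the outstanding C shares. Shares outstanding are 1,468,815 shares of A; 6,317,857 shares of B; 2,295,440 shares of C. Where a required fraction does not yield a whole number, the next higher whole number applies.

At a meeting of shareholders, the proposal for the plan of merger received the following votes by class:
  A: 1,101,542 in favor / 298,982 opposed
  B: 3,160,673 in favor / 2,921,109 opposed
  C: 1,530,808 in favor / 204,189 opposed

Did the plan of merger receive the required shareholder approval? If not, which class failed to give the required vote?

A: 3/4 of 1468815 = 1101611.25, rounded up to 1101612; 1,101,612 required, 1,101,542 in favor — not approved.
B: a majority of 6317857 is 3158929; 3,158,929 required, 3,160,673 in favor — approved.
C: 2/3 of 2295440 = 1530293.33, rounded up to 1530294; 1,530,294 required, 1,530,808 in favor — approved.

Not approved — the A shares did not give the required vote.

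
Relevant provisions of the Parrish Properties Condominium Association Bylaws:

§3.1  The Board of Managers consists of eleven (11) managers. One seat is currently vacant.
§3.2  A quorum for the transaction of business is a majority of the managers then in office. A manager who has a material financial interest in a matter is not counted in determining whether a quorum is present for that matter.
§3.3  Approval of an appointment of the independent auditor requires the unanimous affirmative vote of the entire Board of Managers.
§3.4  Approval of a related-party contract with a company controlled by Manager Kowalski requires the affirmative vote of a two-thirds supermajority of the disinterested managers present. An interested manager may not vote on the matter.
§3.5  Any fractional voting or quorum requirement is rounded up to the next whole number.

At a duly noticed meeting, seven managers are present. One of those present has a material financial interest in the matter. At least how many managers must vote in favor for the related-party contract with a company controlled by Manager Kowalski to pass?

4

The related-party contract with a company controlled by Manager Kowalski requires two-thirds of the disinterested managers present (7 − 1 = 6).
2/3 of 6 = 4.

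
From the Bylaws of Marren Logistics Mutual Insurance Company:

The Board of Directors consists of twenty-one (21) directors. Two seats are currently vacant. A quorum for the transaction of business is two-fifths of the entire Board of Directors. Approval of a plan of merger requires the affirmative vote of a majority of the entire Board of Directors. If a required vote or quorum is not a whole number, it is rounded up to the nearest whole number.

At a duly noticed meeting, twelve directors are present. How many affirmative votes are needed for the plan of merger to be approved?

The plan of merger requires a majority of the entire Board of Directors (21).
A majority of 21 is 11.

11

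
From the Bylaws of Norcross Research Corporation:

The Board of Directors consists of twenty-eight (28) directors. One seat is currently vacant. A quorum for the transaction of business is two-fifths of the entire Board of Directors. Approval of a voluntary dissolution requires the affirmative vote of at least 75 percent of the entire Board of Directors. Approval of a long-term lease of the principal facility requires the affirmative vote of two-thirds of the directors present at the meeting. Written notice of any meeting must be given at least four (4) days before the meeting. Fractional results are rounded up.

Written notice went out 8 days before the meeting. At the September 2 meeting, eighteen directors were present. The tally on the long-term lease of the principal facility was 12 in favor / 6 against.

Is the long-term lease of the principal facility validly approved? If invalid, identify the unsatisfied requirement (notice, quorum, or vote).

Valid — all requirements satisfied.

Notice: 8 days given; 4 required (8 ≥ 4). Satisfied.
Quorum: 18 present; quorum is 12. Satisfied.
Vote: the long-term lease of the principal facility requires two-thirds of the directors present (18). 2/3 of 18 = 12, so 12 affirmative votes are needed; 12 voted in favor. Satisfied.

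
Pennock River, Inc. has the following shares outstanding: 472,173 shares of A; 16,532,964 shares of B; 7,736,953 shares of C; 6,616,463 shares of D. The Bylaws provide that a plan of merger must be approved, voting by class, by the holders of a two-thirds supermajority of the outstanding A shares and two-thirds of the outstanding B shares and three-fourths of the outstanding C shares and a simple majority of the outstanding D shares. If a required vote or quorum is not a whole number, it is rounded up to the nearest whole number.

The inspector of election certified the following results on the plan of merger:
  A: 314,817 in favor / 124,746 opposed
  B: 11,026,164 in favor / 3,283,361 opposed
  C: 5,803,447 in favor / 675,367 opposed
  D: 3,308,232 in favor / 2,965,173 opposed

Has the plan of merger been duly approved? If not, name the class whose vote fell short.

Approved — every class gave the required vote.

A: 2/3 of 472173 = 314782; 314,782 required, 314,817 in favor — approved.
B: 2/3 of 16532964 = 11021976; 11,021,976 required, 11,026,164 in favor — approved.
C: 3/4 of 7736953 = 5802714.75, rounded up to 5802715; 5,802,715 required, 5,803,447 in favor — approved.
D: a majority of 6616463 is 3308232; 3,308,232 required, 3,308,232 in favor — approved.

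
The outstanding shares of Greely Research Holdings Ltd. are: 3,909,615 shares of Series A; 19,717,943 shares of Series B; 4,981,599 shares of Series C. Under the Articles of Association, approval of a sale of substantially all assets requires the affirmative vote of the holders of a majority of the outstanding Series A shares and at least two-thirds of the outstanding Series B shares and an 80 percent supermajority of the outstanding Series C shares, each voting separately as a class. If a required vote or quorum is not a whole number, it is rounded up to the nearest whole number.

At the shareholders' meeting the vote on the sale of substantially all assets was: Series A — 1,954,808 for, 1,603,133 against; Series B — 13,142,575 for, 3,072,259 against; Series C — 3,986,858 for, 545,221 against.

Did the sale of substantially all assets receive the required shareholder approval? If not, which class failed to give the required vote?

Not approved — the Series B shares did not give the required vote.

Series A: a majority of 3909615 is 1954808; 1,954,808 required, 1,954,808 in favor — approved.
Series B: 2/3 of 19717943 = 13145295.33, rounded up to 13145296; 13,145,296 required, 13,142,575 in favor — not approved.
Series C: 4/5 of 4981599 = 3985279.20, rounded up to 3985280; 3,985,280 required, 3,986,858 in favor — approved.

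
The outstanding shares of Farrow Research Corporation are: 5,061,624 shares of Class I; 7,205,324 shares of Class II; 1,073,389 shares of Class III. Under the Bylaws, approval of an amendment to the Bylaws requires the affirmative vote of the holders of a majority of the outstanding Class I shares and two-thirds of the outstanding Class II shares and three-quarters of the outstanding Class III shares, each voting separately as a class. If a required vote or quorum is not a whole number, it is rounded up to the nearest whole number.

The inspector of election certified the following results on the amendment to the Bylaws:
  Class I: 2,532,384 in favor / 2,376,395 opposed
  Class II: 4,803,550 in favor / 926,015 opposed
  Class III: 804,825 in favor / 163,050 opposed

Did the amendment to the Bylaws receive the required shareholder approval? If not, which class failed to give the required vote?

Not approved — the Class III shares did not give the required vote.

Class I: a majority of 5061624 is 2530813; 2,530,813 required, 2,532,384 in favor — approved.
Class II: 2/3 of 7205324 = 4803549.33, rounded up to 4803550; 4,803,550 required, 4,803,550 in favor — approved.
Class III: 3/4 of 1073389 = 805041.75, rounded up to 805042; 805,042 required, 804,825 in favor — not approved.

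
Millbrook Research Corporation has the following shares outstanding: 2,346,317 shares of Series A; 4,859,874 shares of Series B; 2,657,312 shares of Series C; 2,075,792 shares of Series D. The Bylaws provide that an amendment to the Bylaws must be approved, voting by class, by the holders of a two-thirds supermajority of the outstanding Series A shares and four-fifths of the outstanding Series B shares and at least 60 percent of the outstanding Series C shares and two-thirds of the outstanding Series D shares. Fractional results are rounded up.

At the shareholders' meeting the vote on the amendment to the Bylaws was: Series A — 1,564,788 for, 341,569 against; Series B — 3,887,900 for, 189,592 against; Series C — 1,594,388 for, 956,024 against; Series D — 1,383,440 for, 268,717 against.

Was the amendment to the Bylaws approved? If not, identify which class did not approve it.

Series A: 2/3 of 2346317 = 1564211.33, rounded up to 1564212; 1,564,212 required, 1,564,788 in favor — approved.
Series B: 4/5 of 4859874 = 3887899.20, rounded up to 3887900; 3,887,900 required, 3,887,900 in favor — approved.
Series C: 3/5 of 2657312 = 1594387.20, rounded up to 1594388; 1,594,388 required, 1,594,388 in favor — approved.
Series D: 2/3 of 2075792 = 1383861.33, rounded up to 1383862; 1,383,862 required, 1,383,440 in favor — not approved.

Not approved — the Series D shares did not give the required vote.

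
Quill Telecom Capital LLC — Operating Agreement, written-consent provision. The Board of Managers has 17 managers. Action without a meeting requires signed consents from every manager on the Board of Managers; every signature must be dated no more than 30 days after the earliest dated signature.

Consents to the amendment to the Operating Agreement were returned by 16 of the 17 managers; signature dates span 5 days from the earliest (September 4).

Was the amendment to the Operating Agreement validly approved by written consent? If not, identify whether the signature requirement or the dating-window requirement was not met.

Signatures required: all of 17 — unanimous means all 17, so 17 needed; 16 signed. Insufficient.
Dating window: the latest signature is 5 days after the earliest; the limit is 30 days. Within the window.

Not effective — insufficient signatures.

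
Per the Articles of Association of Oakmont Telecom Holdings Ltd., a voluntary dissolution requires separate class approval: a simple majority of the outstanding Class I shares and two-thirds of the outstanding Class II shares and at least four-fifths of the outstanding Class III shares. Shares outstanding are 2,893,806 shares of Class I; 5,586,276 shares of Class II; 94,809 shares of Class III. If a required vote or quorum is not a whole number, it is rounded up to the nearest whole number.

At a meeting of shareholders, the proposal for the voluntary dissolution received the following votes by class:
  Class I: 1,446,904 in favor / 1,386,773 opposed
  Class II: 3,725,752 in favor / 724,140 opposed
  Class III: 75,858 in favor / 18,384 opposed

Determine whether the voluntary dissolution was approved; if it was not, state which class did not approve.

Class I: a majority of 2893806 is 1446904; 1,446,904 required, 1,446,904 in favor — approved.
Class II: 2/3 of 5586276 = 3724184; 3,724,184 required, 3,725,752 in favor — approved.
Class III: 4/5 of 94809 = 75847.20, rounded up to 75848; 75,848 required, 75,858 in favor — approved.

Approved — every class gave the required vote.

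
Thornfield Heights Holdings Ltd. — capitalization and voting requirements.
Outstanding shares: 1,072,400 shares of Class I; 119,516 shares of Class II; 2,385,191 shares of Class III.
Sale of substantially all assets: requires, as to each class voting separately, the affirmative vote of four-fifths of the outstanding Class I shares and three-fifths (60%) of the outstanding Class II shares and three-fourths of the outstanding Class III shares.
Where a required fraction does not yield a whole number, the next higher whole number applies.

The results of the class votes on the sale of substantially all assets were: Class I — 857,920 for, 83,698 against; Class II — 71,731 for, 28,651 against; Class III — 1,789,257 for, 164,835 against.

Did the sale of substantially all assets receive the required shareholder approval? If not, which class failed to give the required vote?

Class I: 4/5 of 1072400 = 857920; 857,920 required, 857,920 in favor — approved.
Class II: 3/5 of 119516 = 71709.60, rounded up to 71710; 71,710 required, 71,731 in favor — approved.
Class III: 3/4 of 2385191 = 1788893.25, rounded up to 1788894; 1,788,894 required, 1,789,257 in favor — approved.

Approved — every class gave the required vote.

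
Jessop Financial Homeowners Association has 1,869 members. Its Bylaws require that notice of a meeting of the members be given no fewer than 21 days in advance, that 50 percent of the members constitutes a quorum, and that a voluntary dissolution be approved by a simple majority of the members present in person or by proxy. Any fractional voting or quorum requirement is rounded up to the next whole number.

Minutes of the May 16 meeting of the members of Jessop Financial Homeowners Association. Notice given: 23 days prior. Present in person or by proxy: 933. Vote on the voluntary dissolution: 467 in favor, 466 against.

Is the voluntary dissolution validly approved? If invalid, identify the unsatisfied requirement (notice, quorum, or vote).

Invalid — quorum requirement not satisfied.

Notice: 23 days given; 21 required. Satisfied.
Quorum: 50% of 1,869 = 934.50, rounded up to 935; 933 present. Not satisfied.
Vote: requires a majority of those present (933); a majority of 933 is 467, so 467 needed; 467 in favor. Satisfied.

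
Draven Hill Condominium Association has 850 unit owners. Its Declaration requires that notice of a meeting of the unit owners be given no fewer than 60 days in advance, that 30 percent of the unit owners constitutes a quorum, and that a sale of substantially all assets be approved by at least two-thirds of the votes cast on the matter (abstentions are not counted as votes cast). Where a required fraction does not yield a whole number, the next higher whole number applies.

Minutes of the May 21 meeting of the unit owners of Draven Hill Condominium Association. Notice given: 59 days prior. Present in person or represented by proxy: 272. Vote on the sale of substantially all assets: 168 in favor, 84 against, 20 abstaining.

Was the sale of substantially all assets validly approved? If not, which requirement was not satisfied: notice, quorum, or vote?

Notice: 59 days given; 60 required. Not satisfied.
Quorum: 30% of 850 = 255; 272 present. Satisfied.
Vote: requires two-thirds of the votes cast (272 − 20 abstaining = 252); 2/3 of 252 = 168, so 168 needed; 168 in favor. Satisfied.

Invalid — notice requirement not satisfied.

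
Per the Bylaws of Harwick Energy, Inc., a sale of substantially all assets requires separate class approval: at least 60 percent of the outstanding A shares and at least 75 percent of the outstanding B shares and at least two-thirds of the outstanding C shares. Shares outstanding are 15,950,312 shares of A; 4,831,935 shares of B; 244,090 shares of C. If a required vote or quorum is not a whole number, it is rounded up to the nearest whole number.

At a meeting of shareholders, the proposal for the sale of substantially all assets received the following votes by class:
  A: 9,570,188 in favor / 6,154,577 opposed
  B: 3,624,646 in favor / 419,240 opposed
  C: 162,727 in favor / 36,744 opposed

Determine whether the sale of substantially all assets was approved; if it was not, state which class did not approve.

Approved — every class gave the required vote.

A: 3/5 of 15950312 = 9570187.20, rounded up to 9570188; 9,570,188 required, 9,570,188 in favor — approved.
B: 3/4 of 4831935 = 3623951.25, rounded up to 3623952; 3,623,952 required, 3,624,646 in favor — approved.
C: 2/3 of 244090 = 162726.67, rounded up to 162727; 162,727 required, 162,727 in favor — approved.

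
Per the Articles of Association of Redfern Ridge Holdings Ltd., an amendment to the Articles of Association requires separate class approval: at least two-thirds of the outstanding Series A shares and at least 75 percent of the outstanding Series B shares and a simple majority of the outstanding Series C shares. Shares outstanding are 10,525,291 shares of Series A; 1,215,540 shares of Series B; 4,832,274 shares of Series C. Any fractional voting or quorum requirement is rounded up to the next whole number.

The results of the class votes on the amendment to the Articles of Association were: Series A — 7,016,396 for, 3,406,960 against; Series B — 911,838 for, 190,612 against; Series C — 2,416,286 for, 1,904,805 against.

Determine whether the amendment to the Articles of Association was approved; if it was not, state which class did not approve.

Series A: 2/3 of 10525291 = 7016860.67, rounded up to 7016861; 7,016,861 required, 7,016,396 in favor — not approved.
Series B: 3/4 of 1215540 = 911655; 911,655 required, 911,838 in favor — approved.
Series C: a majority of 4832274 is 2416138; 2,416,138 required, 2,416,286 in favor — approved.

Not approved — the Series A shares did not give the required vote.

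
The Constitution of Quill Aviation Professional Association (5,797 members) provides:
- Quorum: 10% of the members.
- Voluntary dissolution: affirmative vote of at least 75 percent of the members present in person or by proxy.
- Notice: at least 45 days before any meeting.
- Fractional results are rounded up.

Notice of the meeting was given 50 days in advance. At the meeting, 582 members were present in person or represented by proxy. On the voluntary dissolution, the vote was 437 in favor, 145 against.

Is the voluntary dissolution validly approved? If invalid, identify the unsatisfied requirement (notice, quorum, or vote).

Notice: 50 days given; 45 required. Satisfied.
Quorum: 10% of 5,797 = 579.70, rounded up to 580; 582 present. Satisfied.
Vote: requires three-fourths of those present (582); 3/4 of 582 = 436.50, rounded up to 437, so 437 needed; 437 in favor. Satisfied.

Valid — all requirements satisfied.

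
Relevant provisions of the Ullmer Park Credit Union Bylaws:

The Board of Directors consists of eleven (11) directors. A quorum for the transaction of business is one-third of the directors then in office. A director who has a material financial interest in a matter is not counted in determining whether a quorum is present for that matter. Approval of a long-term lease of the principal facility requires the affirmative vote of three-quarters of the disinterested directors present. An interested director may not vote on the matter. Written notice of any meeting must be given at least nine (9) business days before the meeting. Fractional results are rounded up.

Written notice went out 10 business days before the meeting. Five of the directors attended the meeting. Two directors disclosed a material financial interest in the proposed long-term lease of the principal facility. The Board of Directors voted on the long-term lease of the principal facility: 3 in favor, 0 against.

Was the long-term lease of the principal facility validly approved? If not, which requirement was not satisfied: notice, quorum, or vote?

Invalid — quorum requirement not satisfied.

Notice: 10 business days given; 9 required (10 ≥ 9). Satisfied.
Quorum: 5 present, but the 2 interested directors do not count, leaving 3. Quorum is 4. Not satisfied.
Vote: the long-term lease of the principal facility requires three-fourths of the disinterested directors present (5 − 2 = 3). 3/4 of 3 = 2.25, rounded up to 3, so 3 affirmative votes are needed; 3 voted in favor. Satisfied. (Moot — without a quorum no business can be validly transacted.)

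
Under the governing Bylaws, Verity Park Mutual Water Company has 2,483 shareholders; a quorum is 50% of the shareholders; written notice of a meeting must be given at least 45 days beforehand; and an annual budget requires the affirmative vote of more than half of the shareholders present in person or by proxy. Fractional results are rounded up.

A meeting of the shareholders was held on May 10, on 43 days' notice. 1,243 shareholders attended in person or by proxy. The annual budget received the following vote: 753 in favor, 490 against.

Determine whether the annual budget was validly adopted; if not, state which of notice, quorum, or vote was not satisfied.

Notice: 43 days given; 45 required. Not satisfied.
Quorum: 50% of 2,483 = 1,241.50, rounded up to 1,242; 1,243 present. Satisfied.
Vote: requires a majority of those present (1,243); a majority of 1243 is 622, so 622 needed; 753 in favor. Satisfied.

Invalid — notice requirement not satisfied.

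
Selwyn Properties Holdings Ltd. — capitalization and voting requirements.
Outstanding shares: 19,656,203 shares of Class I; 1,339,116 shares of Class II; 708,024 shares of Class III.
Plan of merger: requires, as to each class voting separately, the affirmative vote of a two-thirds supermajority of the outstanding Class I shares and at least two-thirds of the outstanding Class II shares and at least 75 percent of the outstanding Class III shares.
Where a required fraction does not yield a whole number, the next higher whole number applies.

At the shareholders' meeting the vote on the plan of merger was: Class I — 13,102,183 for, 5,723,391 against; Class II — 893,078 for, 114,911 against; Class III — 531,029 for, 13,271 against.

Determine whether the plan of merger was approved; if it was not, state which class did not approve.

Class I: 2/3 of 19656203 = 13104135.33, rounded up to 13104136; 13,104,136 required, 13,102,183 in favor — not approved.
Class II: 2/3 of 1339116 = 892744; 892,744 required, 893,078 in favor — approved.
Class III: 3/4 of 708024 = 531018; 531,018 required, 531,029 in favor — approved.

Not approved — the Class I shares did not give the required vote.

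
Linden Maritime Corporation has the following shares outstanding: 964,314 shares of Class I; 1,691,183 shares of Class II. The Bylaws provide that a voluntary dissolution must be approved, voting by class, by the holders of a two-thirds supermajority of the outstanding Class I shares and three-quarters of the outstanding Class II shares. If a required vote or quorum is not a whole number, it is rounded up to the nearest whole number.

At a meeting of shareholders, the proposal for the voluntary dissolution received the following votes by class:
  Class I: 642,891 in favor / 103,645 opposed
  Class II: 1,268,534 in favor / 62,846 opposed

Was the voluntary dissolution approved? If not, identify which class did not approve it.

Class I: 2/3 of 964314 = 642876; 642,876 required, 642,891 in favor — approved.
Class II: 3/4 of 1691183 = 1268387.25, rounded up to 1268388; 1,268,388 required, 1,268,534 in favor — approved.

Approved — every class gave the required vote.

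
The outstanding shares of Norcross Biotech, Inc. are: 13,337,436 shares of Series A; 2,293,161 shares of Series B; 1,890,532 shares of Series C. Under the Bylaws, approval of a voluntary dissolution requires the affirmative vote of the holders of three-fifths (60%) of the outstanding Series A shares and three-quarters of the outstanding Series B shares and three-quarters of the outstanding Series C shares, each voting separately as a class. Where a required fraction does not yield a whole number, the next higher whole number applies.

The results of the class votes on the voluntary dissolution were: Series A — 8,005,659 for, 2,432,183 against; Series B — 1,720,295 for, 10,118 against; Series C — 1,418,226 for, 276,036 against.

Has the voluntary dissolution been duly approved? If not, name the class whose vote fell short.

Approved — every class gave the required vote.

Series A: 3/5 of 13337436 = 8002461.60, rounded up to 8002462; 8,002,462 required, 8,005,659 in favor — approved.
Series B: 3/4 of 2293161 = 1719870.75, rounded up to 1719871; 1,719,871 required, 1,720,295 in favor — approved.
Series C: 3/4 of 1890532 = 1417899; 1,417,899 required, 1,418,226 in favor — approved.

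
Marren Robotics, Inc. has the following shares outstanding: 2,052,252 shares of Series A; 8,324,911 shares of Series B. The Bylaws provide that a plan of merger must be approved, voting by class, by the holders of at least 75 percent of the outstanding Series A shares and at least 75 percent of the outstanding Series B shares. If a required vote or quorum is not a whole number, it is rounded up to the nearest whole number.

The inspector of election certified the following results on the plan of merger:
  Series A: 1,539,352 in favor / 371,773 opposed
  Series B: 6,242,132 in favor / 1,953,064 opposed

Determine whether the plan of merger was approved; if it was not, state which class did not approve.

Series A: 3/4 of 2052252 = 1539189; 1,539,189 required, 1,539,352 in favor — approved.
Series B: 3/4 of 8324911 = 6243683.25, rounded up to 6243684; 6,243,684 required, 6,242,132 in favor — not approved.

Not approved — the Series B shares did not give the required vote.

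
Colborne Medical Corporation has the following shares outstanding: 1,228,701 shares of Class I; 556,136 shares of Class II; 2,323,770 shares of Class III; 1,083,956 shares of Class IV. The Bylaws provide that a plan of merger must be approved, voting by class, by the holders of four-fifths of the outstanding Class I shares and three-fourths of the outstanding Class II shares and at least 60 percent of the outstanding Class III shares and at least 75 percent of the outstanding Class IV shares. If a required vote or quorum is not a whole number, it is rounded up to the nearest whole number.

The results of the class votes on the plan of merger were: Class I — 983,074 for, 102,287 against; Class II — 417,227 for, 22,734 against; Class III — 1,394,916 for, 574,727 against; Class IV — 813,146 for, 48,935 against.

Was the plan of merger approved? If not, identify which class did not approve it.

Approved — every class gave the required vote.

Class I: 4/5 of 1228701 = 982960.80, rounded up to 982961; 982,961 required, 983,074 in favor — approved.
Class II: 3/4 of 556136 = 417102; 417,102 required, 417,227 in favor — approved.
Class III: 3/5 of 2323770 = 1394262; 1,394,262 required, 1,394,916 in favor — approved.
Class IV: 3/4 of 1083956 = 812967; 812,967 required, 813,146 in favor — approved.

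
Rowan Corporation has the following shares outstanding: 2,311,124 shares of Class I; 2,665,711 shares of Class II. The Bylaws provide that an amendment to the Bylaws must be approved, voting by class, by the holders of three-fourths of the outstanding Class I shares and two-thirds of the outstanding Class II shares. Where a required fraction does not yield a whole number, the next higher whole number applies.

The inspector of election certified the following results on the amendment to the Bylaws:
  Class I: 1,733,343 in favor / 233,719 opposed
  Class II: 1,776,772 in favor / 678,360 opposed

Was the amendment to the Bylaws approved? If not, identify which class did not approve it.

Not approved — the Class II shares did not give the required vote.

Class I: 3/4 of 2311124 = 1733343; 1,733,343 required, 1,733,343 in favor — approved.
Class II: 2/3 of 2665711 = 1777140.67, rounded up to 1777141; 1,777,141 required, 1,776,772 in favor — not approved.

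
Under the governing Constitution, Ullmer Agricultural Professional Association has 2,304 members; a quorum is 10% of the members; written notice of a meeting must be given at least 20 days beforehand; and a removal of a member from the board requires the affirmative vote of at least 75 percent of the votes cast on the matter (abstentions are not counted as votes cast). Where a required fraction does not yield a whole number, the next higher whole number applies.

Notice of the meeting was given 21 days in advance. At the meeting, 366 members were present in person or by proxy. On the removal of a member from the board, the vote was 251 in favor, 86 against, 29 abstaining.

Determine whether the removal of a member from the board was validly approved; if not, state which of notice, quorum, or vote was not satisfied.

Invalid — vote requirement not satisfied.

Notice: 21 days given; 20 required. Satisfied.
Quorum: 10% of 2,304 = 230.40, rounded up to 231; 366 present. Satisfied.
Vote: requires three-fourths of the votes cast (366 − 29 abstaining = 337); 3/4 of 337 = 252.75, rounded up to 253, so 253 needed; 251 in favor. Not satisfied.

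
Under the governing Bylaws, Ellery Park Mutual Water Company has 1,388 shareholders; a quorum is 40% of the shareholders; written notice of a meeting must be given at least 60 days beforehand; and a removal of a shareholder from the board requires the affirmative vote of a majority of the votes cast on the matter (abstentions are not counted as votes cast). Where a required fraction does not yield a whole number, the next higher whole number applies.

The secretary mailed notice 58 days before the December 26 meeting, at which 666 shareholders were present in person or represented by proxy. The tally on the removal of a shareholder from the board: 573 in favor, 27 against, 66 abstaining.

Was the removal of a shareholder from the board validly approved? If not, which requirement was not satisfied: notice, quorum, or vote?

Notice: 58 days given; 60 required. Not satisfied.
Quorum: 40% of 1,388 = 555.20, rounded up to 556; 666 present. Satisfied.
Vote: requires a majority of the votes cast (666 − 66 abstaining = 600); a majority of 600 is 301, so 301 needed; 573 in favor. Satisfied.

Invalid — notice requirement not satisfied.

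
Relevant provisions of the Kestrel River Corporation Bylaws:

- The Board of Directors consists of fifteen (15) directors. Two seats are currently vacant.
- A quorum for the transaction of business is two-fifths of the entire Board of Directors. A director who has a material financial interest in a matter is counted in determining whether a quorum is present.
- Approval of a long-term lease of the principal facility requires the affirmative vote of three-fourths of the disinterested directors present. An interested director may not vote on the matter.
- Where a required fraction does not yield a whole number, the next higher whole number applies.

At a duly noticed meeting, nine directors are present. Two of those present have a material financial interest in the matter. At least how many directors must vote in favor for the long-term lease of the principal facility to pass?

6

The long-term lease of the principal facility requires three-fourths of the disinterested directors present (9 − 2 = 7).
3/4 of 7 = 5.25, rounded up to 6.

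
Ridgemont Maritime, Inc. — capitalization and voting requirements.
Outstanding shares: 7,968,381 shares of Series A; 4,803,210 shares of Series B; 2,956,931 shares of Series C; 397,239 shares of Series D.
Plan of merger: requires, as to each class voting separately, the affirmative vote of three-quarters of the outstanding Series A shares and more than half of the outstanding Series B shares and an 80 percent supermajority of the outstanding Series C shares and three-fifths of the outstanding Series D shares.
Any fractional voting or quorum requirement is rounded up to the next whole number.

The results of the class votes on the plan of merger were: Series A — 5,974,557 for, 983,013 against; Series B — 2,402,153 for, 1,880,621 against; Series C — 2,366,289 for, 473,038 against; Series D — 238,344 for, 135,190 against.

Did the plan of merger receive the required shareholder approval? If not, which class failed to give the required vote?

Series A: 3/4 of 7968381 = 5976285.75, rounded up to 5976286; 5,976,286 required, 5,974,557 in favor — not approved.
Series B: a majority of 4803210 is 2401606; 2,401,606 required, 2,402,153 in favor — approved.
Series C: 4/5 of 2956931 = 2365544.80, rounded up to 2365545; 2,365,545 required, 2,366,289 in favor — approved.
Series D: 3/5 of 397239 = 238343.40, rounded up to 238344; 238,344 required, 238,344 in favor — approved.

Not approved — the Series A shares did not give the required vote.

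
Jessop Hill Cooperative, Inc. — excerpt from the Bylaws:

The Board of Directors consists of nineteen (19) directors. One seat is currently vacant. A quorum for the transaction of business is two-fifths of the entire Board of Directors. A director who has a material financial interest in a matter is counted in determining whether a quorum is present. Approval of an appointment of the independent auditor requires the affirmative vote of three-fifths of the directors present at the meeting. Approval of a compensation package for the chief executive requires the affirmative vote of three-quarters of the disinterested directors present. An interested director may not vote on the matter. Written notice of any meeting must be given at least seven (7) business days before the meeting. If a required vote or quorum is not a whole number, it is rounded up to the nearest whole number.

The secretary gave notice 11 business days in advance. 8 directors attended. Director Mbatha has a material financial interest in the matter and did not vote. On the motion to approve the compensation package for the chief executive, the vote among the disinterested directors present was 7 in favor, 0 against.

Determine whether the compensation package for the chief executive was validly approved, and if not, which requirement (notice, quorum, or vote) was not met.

Notice: 11 business days given; 7 required (11 ≥ 7). Satisfied.
Quorum: 8 present (interested directors count toward quorum); quorum is 8. Satisfied.
Vote: the compensation package for the chief executive requires three-fourths of the disinterested directors present (8 − 1 = 7). 3/4 of 7 = 5.25, rounded up to 6, so 6 affirmative votes are needed; 7 voted in favor. Satisfied.

Valid — all requirements satisfied.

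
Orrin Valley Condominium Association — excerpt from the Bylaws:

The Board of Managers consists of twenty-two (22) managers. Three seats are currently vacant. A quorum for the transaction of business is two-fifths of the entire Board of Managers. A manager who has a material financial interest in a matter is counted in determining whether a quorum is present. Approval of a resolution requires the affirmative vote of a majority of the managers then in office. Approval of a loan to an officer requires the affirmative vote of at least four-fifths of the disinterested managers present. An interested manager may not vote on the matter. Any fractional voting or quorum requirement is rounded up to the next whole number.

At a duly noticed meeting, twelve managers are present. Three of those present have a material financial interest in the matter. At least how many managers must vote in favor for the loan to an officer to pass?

The loan to an officer requires four-fifths of the disinterested managers present (12 − 3 = 9).
4/5 of 9 = 7.20, rounded up to 8.

8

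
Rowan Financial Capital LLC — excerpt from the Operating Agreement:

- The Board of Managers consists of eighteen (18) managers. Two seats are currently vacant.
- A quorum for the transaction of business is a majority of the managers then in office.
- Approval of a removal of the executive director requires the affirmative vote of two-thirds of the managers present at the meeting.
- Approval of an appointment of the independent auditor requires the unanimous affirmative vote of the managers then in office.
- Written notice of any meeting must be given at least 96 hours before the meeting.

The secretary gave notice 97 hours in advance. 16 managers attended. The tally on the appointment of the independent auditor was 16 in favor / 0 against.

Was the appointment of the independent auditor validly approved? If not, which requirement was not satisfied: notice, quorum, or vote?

Valid — all requirements satisfied.

Notice: 97 hours given; 96 required (97 ≥ 96). Satisfied.
Quorum: 16 present; quorum is 9. Satisfied.
Vote: the appointment of the independent auditor requires the unanimous vote of the managers then in office (16). Unanimous means all 16, so 16 affirmative votes are needed; 16 voted in favor. Satisfied.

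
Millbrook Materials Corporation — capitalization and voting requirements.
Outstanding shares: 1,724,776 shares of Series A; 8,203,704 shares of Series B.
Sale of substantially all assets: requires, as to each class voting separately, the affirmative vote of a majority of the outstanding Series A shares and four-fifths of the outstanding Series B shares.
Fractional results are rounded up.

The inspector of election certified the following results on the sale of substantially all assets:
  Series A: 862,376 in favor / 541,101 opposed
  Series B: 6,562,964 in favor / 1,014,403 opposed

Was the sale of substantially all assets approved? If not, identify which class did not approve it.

Not approved — the Series A shares did not give the required vote.

Series A: a majority of 1724776 is 862389; 862,389 required, 862,376 in favor — not approved.
Series B: 4/5 of 8203704 = 6562963.20, rounded up to 6562964; 6,562,964 required, 6,562,964 in favor — approved.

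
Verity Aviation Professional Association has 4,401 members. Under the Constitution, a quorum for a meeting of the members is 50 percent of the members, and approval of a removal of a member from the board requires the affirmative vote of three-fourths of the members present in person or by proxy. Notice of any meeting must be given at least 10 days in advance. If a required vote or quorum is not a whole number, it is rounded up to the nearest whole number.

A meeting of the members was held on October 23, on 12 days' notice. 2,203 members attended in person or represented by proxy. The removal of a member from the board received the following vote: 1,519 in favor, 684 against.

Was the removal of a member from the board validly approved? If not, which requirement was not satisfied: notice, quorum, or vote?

Invalid — vote requirement not satisfied.

Notice: 12 days given; 10 required. Satisfied.
Quorum: 50% of 4,401 = 2,200.50, rounded up to 2,201; 2,203 present. Satisfied.
Vote: requires three-fourths of those present (2,203); 3/4 of 2203 = 1652.25, rounded up to 1653, so 1,653 needed; 1,519 in favor. Not satisfied.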